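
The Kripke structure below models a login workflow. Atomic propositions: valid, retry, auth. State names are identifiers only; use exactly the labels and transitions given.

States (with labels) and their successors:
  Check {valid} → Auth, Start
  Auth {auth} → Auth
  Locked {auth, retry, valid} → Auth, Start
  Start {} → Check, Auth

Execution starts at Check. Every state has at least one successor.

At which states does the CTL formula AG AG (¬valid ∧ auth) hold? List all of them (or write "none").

States satisfying AG (¬valid ∧ auth): {Auth}.
States satisfying AG AG (¬valid ∧ auth): {Auth}.

{Auth}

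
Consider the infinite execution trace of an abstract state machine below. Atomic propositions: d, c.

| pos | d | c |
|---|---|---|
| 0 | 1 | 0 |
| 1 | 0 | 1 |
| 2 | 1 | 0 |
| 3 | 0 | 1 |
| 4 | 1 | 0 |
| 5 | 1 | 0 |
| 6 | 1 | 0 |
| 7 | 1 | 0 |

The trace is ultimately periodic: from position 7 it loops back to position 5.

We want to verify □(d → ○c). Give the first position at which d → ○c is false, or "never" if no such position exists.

Check d → ○c at each position in order: 0 ✓, 1 ✓, 2 ✓, 3 ✓.
At position 4 the labels are {d} and the next position 5 has {d}, so d → ○c is false there. This is the first violation.

4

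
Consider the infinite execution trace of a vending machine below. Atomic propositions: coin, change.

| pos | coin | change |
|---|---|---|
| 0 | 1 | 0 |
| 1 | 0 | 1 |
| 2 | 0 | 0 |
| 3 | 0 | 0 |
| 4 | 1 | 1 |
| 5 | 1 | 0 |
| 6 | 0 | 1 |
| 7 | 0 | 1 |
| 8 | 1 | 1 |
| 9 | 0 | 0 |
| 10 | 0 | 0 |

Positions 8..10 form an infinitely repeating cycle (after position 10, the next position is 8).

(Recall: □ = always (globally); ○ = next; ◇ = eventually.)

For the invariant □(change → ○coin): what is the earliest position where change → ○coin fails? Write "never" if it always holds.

Check change → ○coin at each position in order: 0 ✓.
At position 1 the labels are {change} and the next position 2 has {}, so change → ○coin is false there. This is the first violation.

1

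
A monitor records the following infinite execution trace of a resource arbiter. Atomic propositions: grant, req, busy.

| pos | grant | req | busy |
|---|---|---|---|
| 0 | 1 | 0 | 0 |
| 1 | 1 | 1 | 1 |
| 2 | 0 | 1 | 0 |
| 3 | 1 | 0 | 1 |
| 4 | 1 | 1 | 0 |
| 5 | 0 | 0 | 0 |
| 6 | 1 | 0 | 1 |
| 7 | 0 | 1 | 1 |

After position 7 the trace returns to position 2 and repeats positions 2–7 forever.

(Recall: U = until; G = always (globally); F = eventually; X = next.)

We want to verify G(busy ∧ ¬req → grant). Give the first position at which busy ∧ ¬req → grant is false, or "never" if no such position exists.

busy ∧ ¬req → grant holds at every position 0..7, and those are all the positions the trace ever visits, so the invariant G(busy ∧ ¬req → grant) is never violated.

never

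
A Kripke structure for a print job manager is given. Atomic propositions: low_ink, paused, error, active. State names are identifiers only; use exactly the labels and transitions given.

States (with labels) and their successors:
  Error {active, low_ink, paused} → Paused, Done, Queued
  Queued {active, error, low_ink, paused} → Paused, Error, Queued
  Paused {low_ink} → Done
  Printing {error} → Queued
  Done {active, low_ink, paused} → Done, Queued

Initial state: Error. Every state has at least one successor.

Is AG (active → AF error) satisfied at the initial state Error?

Does not hold

States satisfying active → AF error: {Queued, Paused, Printing}.
States satisfying AG (active → AF error): ∅.
Done is reachable from Error and violates active → AF error, so AG fails at Error.
Error ∉ Sat(AG (active → AF error)).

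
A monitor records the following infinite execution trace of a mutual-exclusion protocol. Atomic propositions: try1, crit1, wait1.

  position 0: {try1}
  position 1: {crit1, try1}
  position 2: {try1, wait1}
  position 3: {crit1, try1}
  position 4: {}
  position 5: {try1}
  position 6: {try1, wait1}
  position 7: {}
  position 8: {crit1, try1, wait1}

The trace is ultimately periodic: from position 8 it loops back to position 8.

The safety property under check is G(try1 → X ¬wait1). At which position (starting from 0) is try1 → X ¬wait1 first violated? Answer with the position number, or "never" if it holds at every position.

1

Check try1 → X ¬wait1 at each position in order: 0 ✓.
At position 1 the labels are {crit1, try1} and the next position 2 has {try1, wait1}, so try1 → X ¬wait1 is false there. This is the first violation.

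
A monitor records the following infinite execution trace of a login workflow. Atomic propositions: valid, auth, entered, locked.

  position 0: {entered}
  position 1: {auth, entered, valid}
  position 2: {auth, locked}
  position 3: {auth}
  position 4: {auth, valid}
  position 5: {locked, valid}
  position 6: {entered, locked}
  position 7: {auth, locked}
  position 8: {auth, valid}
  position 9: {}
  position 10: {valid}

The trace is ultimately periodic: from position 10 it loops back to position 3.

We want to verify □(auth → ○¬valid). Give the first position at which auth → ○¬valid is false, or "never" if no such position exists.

3

Check auth → ○¬valid at each position in order: 0 ✓, 1 ✓, 2 ✓.
At position 3 the labels are {auth} and the next position 4 has {auth, valid}, so auth → ○¬valid is false there. This is the first violation.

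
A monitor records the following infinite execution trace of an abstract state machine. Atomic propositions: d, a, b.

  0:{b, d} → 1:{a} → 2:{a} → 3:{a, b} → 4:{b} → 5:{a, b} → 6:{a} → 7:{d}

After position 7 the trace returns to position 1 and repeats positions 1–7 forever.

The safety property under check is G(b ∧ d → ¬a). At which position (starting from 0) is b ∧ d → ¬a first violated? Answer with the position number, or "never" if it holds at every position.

never

b ∧ d → ¬a holds at every position 0..7, and those are all the positions the trace ever visits, so the invariant G(b ∧ d → ¬a) is never violated.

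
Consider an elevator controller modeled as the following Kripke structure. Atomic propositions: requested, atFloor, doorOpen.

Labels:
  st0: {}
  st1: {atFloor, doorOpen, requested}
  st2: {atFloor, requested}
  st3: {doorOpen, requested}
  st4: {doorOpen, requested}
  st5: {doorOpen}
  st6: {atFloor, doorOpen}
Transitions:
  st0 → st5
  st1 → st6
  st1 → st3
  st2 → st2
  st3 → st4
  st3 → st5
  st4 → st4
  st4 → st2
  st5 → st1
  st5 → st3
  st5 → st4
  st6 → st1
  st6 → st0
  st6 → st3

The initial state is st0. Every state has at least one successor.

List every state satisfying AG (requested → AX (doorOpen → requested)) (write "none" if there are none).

{st2, st4}

States satisfying requested → AX (doorOpen → requested): {st0, st2, st4, st5, st6}.
States satisfying AG (requested → AX (doorOpen → requested)): {st2, st4}.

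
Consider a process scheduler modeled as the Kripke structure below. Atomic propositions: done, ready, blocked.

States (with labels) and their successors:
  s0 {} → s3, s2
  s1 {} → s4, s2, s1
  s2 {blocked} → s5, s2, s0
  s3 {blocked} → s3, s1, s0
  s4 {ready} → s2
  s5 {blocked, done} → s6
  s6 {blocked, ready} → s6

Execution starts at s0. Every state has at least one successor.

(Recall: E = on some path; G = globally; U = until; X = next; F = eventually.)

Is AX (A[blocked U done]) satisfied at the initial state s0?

States satisfying A[blocked U done]: {s5}.
States satisfying AX (A[blocked U done]): ∅.
s0 ∉ Sat(AX (A[blocked U done])).

No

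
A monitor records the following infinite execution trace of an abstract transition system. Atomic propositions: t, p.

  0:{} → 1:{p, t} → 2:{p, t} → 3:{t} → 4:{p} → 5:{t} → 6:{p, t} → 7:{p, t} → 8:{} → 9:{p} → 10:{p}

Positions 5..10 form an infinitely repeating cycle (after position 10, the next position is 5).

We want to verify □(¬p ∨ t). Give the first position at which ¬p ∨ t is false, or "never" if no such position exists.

4

Check ¬p ∨ t at each position in order: 0 ✓, 1 ✓, 2 ✓, 3 ✓.
At position 4 the labels are {p}, so ¬p ∨ t is false there. This is the first violation.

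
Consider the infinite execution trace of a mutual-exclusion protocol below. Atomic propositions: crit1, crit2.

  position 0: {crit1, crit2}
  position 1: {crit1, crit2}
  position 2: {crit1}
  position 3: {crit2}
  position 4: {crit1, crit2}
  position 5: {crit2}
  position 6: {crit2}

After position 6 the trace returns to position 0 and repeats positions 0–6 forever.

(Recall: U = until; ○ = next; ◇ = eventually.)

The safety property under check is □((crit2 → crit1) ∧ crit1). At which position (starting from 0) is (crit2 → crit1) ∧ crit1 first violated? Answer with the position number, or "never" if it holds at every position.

3

Check (crit2 → crit1) ∧ crit1 at each position in order: 0 ✓, 1 ✓, 2 ✓.
At position 3 the labels are {crit2}, so (crit2 → crit1) ∧ crit1 is false there. This is the first violation.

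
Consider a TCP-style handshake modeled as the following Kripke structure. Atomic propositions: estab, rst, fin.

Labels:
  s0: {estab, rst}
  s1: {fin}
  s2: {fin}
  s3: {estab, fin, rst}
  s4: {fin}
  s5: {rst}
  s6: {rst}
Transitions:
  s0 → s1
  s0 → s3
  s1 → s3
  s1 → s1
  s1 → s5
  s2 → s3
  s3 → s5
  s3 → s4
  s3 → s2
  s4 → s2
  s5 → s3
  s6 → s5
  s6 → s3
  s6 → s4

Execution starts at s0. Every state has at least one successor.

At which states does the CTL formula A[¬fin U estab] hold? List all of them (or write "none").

States satisfying ¬fin: {s0, s5, s6}.
States satisfying estab: {s0, s3}.
States satisfying A[¬fin U estab]: {s0, s3, s5}.

{s0, s3, s5}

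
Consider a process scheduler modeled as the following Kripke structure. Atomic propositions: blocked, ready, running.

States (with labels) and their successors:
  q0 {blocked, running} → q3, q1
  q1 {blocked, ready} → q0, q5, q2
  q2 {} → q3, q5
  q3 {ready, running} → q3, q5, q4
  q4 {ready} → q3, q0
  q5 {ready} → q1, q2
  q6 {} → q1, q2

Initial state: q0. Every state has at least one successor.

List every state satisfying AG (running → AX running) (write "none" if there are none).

none

States satisfying running → AX running: {q1, q2, q4, q5, q6}.
States satisfying AG (running → AX running): ∅.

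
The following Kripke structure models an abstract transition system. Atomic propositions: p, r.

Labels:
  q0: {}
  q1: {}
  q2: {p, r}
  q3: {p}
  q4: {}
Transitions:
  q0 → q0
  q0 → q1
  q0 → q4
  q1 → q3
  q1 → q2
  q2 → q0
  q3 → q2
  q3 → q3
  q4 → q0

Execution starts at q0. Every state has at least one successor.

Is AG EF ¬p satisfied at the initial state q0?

Holds

States satisfying EF ¬p: {q0, q1, q2, q3, q4}.
States satisfying AG EF ¬p: {q0, q1, q2, q3, q4}.
Every state reachable from q0 satisfies EF ¬p.
q0 ∈ Sat(AG EF ¬p).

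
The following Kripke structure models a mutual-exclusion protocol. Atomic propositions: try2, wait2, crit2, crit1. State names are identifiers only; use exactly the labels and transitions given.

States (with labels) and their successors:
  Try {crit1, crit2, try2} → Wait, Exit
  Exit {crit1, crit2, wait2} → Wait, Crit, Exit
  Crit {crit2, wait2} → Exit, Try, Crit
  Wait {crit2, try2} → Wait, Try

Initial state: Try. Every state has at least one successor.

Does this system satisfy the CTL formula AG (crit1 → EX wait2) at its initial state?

States satisfying crit1 → EX wait2: {Try, Exit, Crit, Wait}.
States satisfying AG (crit1 → EX wait2): {Try, Exit, Crit, Wait}.
Every state reachable from Try satisfies crit1 → EX wait2.
Try ∈ Sat(AG (crit1 → EX wait2)).

Satisfied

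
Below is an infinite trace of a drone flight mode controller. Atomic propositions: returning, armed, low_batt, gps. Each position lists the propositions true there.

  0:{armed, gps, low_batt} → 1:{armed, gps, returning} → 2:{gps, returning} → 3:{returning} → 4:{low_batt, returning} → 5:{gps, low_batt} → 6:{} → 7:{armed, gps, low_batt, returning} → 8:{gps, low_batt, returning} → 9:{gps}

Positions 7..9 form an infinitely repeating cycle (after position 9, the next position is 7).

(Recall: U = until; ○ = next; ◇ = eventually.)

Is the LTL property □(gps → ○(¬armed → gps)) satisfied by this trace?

gps → ○(¬armed → gps) must hold at every position from 0 onward. It fails at position 2, so □(gps → ○(¬armed → gps)) is false.
Positions where gps holds: 0, 1, 2, 5, 7, 8, 9.
Check ○(¬armed → gps) at each: 0→ok, 1→ok, 2→fails, 5→fails, 7→ok, 8→ok, 9→ok.

No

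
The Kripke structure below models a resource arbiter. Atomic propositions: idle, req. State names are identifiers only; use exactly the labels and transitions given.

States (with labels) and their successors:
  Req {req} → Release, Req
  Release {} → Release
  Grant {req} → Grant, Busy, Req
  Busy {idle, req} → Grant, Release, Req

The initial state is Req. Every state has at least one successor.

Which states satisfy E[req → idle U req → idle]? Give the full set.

States satisfying req → idle: {Release, Busy}.
States satisfying E[req → idle U req → idle]: {Release, Busy}.

{Release, Busy}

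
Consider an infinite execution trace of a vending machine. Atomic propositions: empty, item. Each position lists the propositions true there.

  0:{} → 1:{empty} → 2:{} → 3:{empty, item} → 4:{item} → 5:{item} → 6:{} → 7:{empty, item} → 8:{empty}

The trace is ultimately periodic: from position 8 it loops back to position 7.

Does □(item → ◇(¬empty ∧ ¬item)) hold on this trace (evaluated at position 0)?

No

item → ◇(¬empty ∧ ¬item) must hold at every position from 0 onward. It fails at position 7, so □(item → ◇(¬empty ∧ ¬item)) is false.
Positions where item holds: 3, 4, 5, 7.
Check ◇(¬empty ∧ ¬item) at each: 3→ok, 4→ok, 5→ok, 7→fails.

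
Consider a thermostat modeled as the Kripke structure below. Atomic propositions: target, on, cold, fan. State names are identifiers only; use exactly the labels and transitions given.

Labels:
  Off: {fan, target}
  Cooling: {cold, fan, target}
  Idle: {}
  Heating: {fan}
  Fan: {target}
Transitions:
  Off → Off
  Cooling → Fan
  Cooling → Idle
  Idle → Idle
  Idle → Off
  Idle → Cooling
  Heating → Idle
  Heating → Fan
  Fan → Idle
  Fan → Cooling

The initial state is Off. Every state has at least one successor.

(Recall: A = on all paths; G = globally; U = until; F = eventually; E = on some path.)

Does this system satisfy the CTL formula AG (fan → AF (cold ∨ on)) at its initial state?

Violated

States satisfying fan → AF (cold ∨ on): {Cooling, Idle, Fan}.
States satisfying AG (fan → AF (cold ∨ on)): ∅.
Off is reachable from Off and violates fan → AF (cold ∨ on), so AG fails at Off.
Off ∉ Sat(AG (fan → AF (cold ∨ on))).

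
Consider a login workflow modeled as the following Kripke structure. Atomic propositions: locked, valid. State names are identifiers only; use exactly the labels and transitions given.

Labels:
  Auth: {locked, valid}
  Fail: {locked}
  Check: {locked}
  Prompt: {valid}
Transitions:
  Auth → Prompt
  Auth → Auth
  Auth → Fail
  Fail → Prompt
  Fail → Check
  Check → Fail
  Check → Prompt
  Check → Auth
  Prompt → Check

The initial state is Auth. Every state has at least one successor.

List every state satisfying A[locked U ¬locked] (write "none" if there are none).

States satisfying locked: {Auth, Fail, Check}.
States satisfying ¬locked: {Prompt}.
States satisfying A[locked U ¬locked]: {Prompt}.

{Prompt}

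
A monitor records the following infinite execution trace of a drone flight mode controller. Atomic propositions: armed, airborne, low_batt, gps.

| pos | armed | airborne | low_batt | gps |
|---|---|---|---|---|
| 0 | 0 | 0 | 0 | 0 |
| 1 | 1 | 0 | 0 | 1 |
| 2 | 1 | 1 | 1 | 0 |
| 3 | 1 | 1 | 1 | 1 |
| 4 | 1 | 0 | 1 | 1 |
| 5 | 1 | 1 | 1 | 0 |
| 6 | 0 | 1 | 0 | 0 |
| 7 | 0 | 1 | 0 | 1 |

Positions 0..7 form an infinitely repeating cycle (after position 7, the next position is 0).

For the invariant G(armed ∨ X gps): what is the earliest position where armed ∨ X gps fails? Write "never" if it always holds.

Check armed ∨ X gps at each position in order: 0 ✓, 1 ✓, 2 ✓, 3 ✓, 4 ✓, 5 ✓, 6 ✓.
At position 7 the labels are {airborne, gps} and the next position 0 has {}, so armed ∨ X gps is false there. This is the first violation.

7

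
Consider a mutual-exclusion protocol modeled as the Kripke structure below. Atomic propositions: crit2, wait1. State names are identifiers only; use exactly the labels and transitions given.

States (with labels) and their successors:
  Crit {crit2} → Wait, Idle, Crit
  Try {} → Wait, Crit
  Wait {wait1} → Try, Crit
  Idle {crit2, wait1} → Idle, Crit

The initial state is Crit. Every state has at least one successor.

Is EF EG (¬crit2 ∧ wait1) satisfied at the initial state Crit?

States satisfying EG (¬crit2 ∧ wait1): ∅.
States satisfying EF EG (¬crit2 ∧ wait1): ∅.
No suitable path/successor from Crit witnesses the formula.
Crit ∉ Sat(EF EG (¬crit2 ∧ wait1)).

No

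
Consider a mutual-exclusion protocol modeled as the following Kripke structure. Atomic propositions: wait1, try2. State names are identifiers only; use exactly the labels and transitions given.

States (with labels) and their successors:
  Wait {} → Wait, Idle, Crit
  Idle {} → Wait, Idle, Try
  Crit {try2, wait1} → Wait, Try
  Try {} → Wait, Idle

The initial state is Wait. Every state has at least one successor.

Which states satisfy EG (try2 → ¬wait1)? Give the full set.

States satisfying try2 → ¬wait1: {Wait, Idle, Try}.
States satisfying EG (try2 → ¬wait1): {Wait, Idle, Try}.

{Wait, Idle, Try}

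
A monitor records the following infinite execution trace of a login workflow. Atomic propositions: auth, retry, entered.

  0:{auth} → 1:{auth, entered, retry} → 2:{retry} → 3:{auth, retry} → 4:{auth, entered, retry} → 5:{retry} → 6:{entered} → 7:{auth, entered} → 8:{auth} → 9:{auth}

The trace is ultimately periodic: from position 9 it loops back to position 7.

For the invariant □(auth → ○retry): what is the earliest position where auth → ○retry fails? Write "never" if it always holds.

Check auth → ○retry at each position in order: 0 ✓, 1 ✓, 2 ✓, 3 ✓, 4 ✓, 5 ✓, 6 ✓.
At position 7 the labels are {auth, entered} and the next position 8 has {auth}, so auth → ○retry is false there. This is the first violation.

7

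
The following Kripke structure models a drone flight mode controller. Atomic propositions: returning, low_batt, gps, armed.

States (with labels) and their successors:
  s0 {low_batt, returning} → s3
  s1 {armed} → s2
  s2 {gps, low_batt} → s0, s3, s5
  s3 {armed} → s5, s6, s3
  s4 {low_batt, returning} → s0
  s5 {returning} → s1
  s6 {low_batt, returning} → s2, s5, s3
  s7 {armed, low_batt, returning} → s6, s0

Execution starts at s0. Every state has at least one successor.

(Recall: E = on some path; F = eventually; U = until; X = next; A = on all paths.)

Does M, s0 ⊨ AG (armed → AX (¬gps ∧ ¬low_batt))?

States satisfying armed → AX (¬gps ∧ ¬low_batt): {s0, s2, s4, s5, s6}.
States satisfying AG (armed → AX (¬gps ∧ ¬low_batt)): ∅.
s1 is reachable from s0 and violates armed → AX (¬gps ∧ ¬low_batt), so AG fails at s0.
s0 ∉ Sat(AG (armed → AX (¬gps ∧ ¬low_batt))).

No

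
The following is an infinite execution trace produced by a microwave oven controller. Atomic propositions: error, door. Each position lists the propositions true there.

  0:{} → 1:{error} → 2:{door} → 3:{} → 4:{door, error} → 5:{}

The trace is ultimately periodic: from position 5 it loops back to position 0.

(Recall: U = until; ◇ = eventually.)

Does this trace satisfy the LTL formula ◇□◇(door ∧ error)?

Holds

□◇(door ∧ error) holds at position 0, which is reachable from 0, so ◇□◇(door ∧ error) holds.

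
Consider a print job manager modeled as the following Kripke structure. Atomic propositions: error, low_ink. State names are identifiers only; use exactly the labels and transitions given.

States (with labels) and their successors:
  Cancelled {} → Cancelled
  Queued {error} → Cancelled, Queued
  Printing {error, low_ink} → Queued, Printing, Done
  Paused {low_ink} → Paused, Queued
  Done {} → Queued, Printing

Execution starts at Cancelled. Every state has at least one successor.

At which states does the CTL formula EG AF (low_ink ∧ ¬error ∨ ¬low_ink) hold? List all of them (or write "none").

States satisfying AF (low_ink ∧ ¬error ∨ ¬low_ink): {Cancelled, Queued, Paused, Done}.
States satisfying EG AF (low_ink ∧ ¬error ∨ ¬low_ink): {Cancelled, Queued, Paused, Done}.

{Cancelled, Queued, Paused, Done}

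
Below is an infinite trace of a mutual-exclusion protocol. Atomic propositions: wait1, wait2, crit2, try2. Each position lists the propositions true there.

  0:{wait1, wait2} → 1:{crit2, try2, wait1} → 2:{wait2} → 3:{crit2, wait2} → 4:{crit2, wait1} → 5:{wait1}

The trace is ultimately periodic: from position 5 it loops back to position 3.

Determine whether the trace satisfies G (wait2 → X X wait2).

No

wait2 → X X wait2 must hold at every position from 0 onward. It fails at position 2, so G (wait2 → X X wait2) is false.
Positions where wait2 holds: 0, 2, 3.
Check X X wait2 at each: 0→ok, 2→fails, 3→fails.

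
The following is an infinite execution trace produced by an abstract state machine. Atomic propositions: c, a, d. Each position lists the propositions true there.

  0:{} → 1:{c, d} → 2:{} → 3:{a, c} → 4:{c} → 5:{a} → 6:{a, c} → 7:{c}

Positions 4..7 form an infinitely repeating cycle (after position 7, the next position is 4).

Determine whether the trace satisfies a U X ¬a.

Yes

Walking from position 0: X ¬a first holds at position 0, and a holds at every earlier position along the way, so a U X ¬a holds.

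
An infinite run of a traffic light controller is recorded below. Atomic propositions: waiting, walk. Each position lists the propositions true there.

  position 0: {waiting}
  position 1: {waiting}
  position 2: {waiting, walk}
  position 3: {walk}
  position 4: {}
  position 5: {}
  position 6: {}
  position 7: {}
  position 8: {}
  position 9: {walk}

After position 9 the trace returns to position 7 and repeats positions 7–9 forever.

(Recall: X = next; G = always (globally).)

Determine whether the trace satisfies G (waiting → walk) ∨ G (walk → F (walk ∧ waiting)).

waiting → walk must hold at every position from 0 onward. It fails at position 0, so G (waiting → walk) is false.
Positions where waiting holds: 0, 1, 2.
Check walk at each: 0→fails, 1→fails, 2→ok.
walk → F (walk ∧ waiting) must hold at every position from 0 onward. It fails at position 3, so G (walk → F (walk ∧ waiting)) is false.
Positions where walk holds: 2, 3, 9.
Check F (walk ∧ waiting) at each: 2→ok, 3→fails, 9→fails.
At position 0: G (waiting → walk) is false; G (walk → F (walk ∧ waiting)) is false; so G (waiting → walk) ∨ G (walk → F (walk ∧ waiting)) is false.

Violated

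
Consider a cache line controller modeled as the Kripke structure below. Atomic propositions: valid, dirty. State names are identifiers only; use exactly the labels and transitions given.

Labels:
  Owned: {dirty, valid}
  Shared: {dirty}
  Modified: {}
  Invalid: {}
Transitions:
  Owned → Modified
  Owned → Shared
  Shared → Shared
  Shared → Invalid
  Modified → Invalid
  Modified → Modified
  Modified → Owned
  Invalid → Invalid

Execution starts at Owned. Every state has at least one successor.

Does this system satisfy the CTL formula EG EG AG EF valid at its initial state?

Violated

States satisfying EG AG EF valid: ∅.
States satisfying EG EG AG EF valid: ∅.
No suitable path/successor from Owned witnesses the formula.
Owned ∉ Sat(EG EG AG EF valid).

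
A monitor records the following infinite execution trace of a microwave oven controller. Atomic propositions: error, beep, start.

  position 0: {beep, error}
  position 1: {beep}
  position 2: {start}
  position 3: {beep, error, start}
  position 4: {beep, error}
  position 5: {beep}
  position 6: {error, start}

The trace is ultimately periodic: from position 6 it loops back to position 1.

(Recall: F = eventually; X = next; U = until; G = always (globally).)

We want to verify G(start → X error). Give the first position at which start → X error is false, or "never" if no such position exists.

6

Check start → X error at each position in order: 0 ✓, 1 ✓, 2 ✓, 3 ✓, 4 ✓, 5 ✓.
At position 6 the labels are {error, start} and the next position 1 has {beep}, so start → X error is false there. This is the first violation.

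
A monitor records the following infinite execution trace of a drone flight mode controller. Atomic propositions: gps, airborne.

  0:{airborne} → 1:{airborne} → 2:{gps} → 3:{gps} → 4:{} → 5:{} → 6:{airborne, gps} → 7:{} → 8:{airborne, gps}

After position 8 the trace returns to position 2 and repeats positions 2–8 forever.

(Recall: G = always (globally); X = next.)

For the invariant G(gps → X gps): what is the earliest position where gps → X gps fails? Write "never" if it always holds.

Check gps → X gps at each position in order: 0 ✓, 1 ✓, 2 ✓.
At position 3 the labels are {gps} and the next position 4 has {}, so gps → X gps is false there. This is the first violation.

3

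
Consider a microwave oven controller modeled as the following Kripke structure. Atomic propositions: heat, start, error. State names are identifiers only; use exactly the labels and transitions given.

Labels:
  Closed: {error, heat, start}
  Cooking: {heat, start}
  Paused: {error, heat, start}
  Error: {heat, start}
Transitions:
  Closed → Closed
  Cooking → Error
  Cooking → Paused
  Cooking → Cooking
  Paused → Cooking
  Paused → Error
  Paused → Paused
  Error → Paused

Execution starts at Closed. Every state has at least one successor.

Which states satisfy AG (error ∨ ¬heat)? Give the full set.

States satisfying error ∨ ¬heat: {Closed, Paused}.
States satisfying AG (error ∨ ¬heat): {Closed}.

{Closed}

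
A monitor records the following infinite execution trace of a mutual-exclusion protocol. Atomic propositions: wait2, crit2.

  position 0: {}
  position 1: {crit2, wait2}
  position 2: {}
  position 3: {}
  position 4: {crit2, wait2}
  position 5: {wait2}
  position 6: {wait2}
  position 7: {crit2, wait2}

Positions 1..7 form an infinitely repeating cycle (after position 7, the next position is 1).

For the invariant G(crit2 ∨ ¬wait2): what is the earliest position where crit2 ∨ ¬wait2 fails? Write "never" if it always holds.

5

Check crit2 ∨ ¬wait2 at each position in order: 0 ✓, 1 ✓, 2 ✓, 3 ✓, 4 ✓.
At position 5 the labels are {wait2}, so crit2 ∨ ¬wait2 is false there. This is the first violation.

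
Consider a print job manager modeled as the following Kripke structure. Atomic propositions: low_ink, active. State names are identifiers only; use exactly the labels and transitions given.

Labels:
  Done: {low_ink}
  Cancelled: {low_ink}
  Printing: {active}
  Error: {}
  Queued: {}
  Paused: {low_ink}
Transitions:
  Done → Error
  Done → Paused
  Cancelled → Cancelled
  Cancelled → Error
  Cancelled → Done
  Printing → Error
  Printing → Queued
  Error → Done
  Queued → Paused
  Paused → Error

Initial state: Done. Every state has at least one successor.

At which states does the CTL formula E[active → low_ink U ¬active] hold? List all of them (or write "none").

{Done, Cancelled, Error, Queued, Paused}

States satisfying active → low_ink: {Done, Cancelled, Error, Queued, Paused}.
States satisfying ¬active: {Done, Cancelled, Error, Queued, Paused}.
States satisfying E[active → low_ink U ¬active]: {Done, Cancelled, Error, Queued, Paused}.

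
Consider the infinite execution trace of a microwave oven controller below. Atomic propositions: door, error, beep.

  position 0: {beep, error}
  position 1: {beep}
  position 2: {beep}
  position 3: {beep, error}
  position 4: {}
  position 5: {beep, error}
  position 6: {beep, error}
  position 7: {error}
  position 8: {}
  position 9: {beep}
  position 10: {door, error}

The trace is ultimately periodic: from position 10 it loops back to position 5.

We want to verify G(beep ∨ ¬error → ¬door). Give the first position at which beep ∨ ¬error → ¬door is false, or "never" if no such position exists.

never

beep ∨ ¬error → ¬door holds at every position 0..10, and those are all the positions the trace ever visits, so the invariant G(beep ∨ ¬error → ¬door) is never violated.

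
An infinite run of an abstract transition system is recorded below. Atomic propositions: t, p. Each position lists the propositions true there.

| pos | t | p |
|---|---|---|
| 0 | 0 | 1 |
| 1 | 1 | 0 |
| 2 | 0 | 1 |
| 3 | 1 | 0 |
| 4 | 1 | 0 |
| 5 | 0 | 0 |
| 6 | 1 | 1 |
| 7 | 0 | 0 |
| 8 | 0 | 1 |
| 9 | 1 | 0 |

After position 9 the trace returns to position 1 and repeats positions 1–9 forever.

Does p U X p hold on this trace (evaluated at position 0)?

Holds

Walking from position 0: X p first holds at position 1, and p holds at every earlier position along the way, so p U X p holds.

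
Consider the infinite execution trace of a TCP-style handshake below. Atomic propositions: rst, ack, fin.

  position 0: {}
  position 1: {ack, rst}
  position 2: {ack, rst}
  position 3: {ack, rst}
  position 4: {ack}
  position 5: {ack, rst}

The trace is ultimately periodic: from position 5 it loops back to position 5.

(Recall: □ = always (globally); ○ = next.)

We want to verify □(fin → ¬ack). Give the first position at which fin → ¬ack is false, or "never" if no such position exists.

fin → ¬ack holds at every position 0..5, and those are all the positions the trace ever visits, so the invariant □(fin → ¬ack) is never violated.

never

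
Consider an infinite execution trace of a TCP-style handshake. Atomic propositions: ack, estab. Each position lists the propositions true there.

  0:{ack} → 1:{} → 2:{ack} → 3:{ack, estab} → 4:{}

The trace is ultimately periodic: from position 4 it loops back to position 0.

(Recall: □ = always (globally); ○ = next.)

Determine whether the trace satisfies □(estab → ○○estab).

estab → ○○estab must hold at every position from 0 onward. It fails at position 3, so □(estab → ○○estab) is false.
Positions where estab holds: 3.
Check ○○estab at each: 3→fails.

Does not hold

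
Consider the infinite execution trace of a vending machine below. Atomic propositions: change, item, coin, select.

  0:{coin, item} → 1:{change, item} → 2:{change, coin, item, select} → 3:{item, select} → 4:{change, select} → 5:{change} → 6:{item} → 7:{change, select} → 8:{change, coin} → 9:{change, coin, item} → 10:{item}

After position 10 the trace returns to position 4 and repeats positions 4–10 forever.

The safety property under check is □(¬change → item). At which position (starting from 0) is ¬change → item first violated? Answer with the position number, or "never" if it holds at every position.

¬change → item holds at every position 0..10, and those are all the positions the trace ever visits, so the invariant □(¬change → item) is never violated.

never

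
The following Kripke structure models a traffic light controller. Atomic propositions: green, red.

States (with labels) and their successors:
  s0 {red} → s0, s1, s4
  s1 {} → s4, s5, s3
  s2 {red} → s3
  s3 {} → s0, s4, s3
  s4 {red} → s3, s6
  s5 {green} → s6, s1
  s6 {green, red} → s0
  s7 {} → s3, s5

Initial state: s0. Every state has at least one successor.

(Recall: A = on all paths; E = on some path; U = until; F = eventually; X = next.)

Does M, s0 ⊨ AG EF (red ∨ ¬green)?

Satisfied

States satisfying EF (red ∨ ¬green): {s0, s1, s2, s3, s4, s5, s6, s7}.
States satisfying AG EF (red ∨ ¬green): {s0, s1, s2, s3, s4, s5, s6, s7}.
Every state reachable from s0 satisfies EF (red ∨ ¬green).
s0 ∈ Sat(AG EF (red ∨ ¬green)).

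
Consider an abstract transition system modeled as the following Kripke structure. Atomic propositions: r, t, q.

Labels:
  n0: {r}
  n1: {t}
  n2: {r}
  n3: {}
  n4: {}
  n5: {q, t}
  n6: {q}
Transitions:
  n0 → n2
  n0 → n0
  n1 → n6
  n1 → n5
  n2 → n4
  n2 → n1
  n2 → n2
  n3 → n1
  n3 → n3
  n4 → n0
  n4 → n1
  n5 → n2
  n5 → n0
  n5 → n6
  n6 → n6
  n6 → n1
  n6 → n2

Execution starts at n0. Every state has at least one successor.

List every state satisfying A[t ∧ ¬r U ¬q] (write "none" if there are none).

{n0, n1, n2, n3, n4}

States satisfying t ∧ ¬r: {n1, n5}.
States satisfying ¬q: {n0, n1, n2, n3, n4}.
States satisfying A[t ∧ ¬r U ¬q]: {n0, n1, n2, n3, n4}.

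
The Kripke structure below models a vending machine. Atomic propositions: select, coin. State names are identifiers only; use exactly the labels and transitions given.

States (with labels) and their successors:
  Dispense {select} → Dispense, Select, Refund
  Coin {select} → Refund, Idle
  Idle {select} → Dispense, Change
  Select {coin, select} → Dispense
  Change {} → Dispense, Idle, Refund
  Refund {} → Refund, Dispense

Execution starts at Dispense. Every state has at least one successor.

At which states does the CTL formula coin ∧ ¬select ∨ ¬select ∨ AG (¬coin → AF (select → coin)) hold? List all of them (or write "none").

{Change, Refund}

States satisfying ¬select: {Change, Refund}.
States satisfying coin ∧ ¬select: ∅.
States satisfying coin ∧ ¬select ∨ ¬select: {Change, Refund}.
States satisfying ¬coin → AF (select → coin): {Select, Change, Refund}.
States satisfying AG (¬coin → AF (select → coin)): ∅.
States satisfying coin ∧ ¬select ∨ ¬select ∨ AG (¬coin → AF (select → coin)): {Change, Refund}.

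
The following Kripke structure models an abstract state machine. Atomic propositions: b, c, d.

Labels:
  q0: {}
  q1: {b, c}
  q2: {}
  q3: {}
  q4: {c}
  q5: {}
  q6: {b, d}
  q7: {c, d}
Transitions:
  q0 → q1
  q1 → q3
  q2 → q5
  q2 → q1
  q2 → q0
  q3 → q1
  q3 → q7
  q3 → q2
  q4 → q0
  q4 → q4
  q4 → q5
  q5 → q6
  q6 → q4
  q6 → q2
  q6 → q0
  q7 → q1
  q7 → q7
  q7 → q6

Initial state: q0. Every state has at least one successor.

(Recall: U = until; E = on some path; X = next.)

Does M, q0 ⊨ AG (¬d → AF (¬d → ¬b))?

States satisfying ¬d → AF (¬d → ¬b): {q0, q1, q2, q3, q4, q5, q6, q7}.
States satisfying AG (¬d → AF (¬d → ¬b)): {q0, q1, q2, q3, q4, q5, q6, q7}.
Every state reachable from q0 satisfies ¬d → AF (¬d → ¬b).
q0 ∈ Sat(AG (¬d → AF (¬d → ¬b))).

Yes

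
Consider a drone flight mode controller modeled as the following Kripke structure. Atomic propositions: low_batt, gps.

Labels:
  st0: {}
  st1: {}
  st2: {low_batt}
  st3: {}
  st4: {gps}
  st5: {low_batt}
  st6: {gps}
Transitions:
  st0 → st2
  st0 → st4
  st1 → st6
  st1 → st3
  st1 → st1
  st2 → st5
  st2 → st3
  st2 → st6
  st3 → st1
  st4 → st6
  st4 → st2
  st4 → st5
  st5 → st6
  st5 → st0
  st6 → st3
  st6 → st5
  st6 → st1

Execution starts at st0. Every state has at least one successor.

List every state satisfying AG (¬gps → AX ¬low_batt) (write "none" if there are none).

none

States satisfying ¬gps → AX ¬low_batt: {st1, st3, st4, st5, st6}.
States satisfying AG (¬gps → AX ¬low_batt): ∅.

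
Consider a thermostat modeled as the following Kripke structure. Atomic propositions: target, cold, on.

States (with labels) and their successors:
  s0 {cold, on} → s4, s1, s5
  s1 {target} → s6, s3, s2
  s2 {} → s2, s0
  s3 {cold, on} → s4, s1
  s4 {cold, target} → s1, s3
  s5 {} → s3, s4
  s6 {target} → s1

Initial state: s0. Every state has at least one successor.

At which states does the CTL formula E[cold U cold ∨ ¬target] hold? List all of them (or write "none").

{s0, s2, s3, s4, s5}

States satisfying cold: {s0, s3, s4}.
States satisfying cold ∨ ¬target: {s0, s2, s3, s4, s5}.
States satisfying E[cold U cold ∨ ¬target]: {s0, s2, s3, s4, s5}.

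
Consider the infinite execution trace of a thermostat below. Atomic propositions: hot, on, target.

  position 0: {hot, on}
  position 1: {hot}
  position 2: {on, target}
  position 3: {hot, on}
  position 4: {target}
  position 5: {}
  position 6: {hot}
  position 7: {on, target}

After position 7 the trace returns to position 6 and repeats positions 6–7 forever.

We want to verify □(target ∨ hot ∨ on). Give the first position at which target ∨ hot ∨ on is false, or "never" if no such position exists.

Check target ∨ hot ∨ on at each position in order: 0 ✓, 1 ✓, 2 ✓, 3 ✓, 4 ✓.
At position 5 the labels are {}, so target ∨ hot ∨ on is false there. This is the first violation.

5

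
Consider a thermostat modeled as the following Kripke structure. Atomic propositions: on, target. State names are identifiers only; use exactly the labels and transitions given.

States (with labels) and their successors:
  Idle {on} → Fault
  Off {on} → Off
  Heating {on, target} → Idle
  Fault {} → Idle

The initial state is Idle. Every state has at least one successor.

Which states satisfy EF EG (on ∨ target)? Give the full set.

States satisfying EG (on ∨ target): {Off}.
States satisfying EF EG (on ∨ target): {Off}.

{Off}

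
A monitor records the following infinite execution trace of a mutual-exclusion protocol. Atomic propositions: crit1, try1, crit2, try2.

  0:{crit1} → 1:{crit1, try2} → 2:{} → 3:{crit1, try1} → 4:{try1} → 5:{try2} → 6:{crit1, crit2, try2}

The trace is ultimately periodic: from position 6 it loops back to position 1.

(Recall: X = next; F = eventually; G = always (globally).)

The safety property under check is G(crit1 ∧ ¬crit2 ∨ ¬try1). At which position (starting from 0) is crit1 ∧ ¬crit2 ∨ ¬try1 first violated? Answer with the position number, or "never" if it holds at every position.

Check crit1 ∧ ¬crit2 ∨ ¬try1 at each position in order: 0 ✓, 1 ✓, 2 ✓, 3 ✓.
At position 4 the labels are {try1}, so crit1 ∧ ¬crit2 ∨ ¬try1 is false there. This is the first violation.

4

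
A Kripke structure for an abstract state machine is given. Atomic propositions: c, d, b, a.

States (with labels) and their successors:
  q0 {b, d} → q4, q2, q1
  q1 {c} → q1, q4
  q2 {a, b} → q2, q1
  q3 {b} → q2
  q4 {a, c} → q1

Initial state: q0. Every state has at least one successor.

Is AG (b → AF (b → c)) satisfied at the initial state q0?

Violated

States satisfying b → AF (b → c): {q1, q4}.
States satisfying AG (b → AF (b → c)): {q1, q4}.
q0 is reachable from q0 and violates b → AF (b → c), so AG fails at q0.
q0 ∉ Sat(AG (b → AF (b → c))).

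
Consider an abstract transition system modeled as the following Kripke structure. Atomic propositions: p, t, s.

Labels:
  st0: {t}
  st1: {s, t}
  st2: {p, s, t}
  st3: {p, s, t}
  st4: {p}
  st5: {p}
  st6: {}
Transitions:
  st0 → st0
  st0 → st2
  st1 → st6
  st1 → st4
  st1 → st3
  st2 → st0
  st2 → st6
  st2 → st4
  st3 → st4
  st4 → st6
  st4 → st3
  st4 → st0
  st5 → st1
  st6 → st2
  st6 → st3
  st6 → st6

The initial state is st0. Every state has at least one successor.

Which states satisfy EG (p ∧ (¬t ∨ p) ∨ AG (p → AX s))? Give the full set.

States satisfying p ∧ (¬t ∨ p) ∨ AG (p → AX s): {st2, st3, st4, st5}.
States satisfying EG (p ∧ (¬t ∨ p) ∨ AG (p → AX s)): {st2, st3, st4}.

{st2, st3, st4}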